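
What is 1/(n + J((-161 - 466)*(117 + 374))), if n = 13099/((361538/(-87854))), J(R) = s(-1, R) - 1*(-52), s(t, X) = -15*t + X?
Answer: -180769/56214290283 ≈ -3.2157e-6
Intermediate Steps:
s(t, X) = X - 15*t
J(R) = 67 + R (J(R) = (R - 15*(-1)) - 1*(-52) = (R + 15) + 52 = (15 + R) + 52 = 67 + R)
n = -575399773/180769 (n = 13099/((361538*(-1/87854))) = 13099/(-180769/43927) = 13099*(-43927/180769) = -575399773/180769 ≈ -3183.1)
1/(n + J((-161 - 466)*(117 + 374))) = 1/(-575399773/180769 + (67 + (-161 - 466)*(117 + 374))) = 1/(-575399773/180769 + (67 - 627*491)) = 1/(-575399773/180769 + (67 - 307857)) = 1/(-575399773/180769 - 307790) = 1/(-56214290283/180769) = -180769/56214290283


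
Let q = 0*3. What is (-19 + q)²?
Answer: 361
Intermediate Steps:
q = 0
(-19 + q)² = (-19 + 0)² = (-19)² = 361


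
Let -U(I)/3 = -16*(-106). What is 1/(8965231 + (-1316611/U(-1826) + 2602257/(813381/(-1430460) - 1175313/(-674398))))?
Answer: 960525965762016/10740401246386383604403 ≈ 8.9431e-8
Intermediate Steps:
U(I) = -5088 (U(I) = -(-48)*(-106) = -3*1696 = -5088)
1/(8965231 + (-1316611/U(-1826) + 2602257/(813381/(-1430460) - 1175313/(-674398)))) = 1/(8965231 + (-1316611/(-5088) + 2602257/(813381/(-1430460) - 1175313/(-674398)))) = 1/(8965231 + (-1316611*(-1/5088) + 2602257/(813381*(-1/1430460) - 1175313*(-1/674398)))) = 1/(8965231 + (1316611/5088 + 2602257/(-271127/476820 + 1175313/674398))) = 1/(8965231 + (1316611/5088 + 2602257/(188782619057/160783227180))) = 1/(8965231 + (1316611/5088 + 2602257*(160783227180/188782619057))) = 1/(8965231 + (1316611/5088 + 418399278411745260/188782619057)) = 1/(8965231 + 2129064081831819138707/960525965762016) = 1/(10740401246386383604403/960525965762016) = 960525965762016/10740401246386383604403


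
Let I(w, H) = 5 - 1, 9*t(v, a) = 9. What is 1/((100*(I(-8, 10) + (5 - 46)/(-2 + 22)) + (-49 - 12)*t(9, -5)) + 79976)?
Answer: 1/80110 ≈ 1.2483e-5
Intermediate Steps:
t(v, a) = 1 (t(v, a) = (1/9)*9 = 1)
I(w, H) = 4
1/((100*(I(-8, 10) + (5 - 46)/(-2 + 22)) + (-49 - 12)*t(9, -5)) + 79976) = 1/((100*(4 + (5 - 46)/(-2 + 22)) + (-49 - 12)*1) + 79976) = 1/((100*(4 - 41/20) - 61*1) + 79976) = 1/((100*(4 - 41*1/20) - 61) + 79976) = 1/((100*(4 - 41/20) - 61) + 79976) = 1/((100*(39/20) - 61) + 79976) = 1/((195 - 61) + 79976) = 1/(134 + 79976) = 1/80110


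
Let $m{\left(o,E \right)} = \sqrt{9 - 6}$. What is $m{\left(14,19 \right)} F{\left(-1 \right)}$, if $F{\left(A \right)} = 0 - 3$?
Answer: $- 3 \sqrt{3} \approx -5.1962$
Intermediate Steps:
$F{\left(A \right)} = -3$
$m{\left(o,E \right)} = \sqrt{3}$
$m{\left(14,19 \right)} F{\left(-1 \right)} = \sqrt{3} \left(-3\right) = - 3 \sqrt{3}$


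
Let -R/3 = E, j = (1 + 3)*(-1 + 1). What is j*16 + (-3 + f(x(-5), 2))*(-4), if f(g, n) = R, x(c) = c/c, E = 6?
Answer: 84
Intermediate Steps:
j = 0 (j = 4*0 = 0)
R = -18 (R = -3*6 = -18)
x(c) = 1
f(g, n) = -18
j*16 + (-3 + f(x(-5), 2))*(-4) = 0*16 + (-3 - 18)*(-4) = 0 - 21*(-4) = 0 + 84 = 84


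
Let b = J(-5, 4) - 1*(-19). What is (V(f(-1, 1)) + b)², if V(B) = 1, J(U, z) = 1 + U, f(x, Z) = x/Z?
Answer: 256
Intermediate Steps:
b = 15 (b = (1 - 5) - 1*(-19) = -4 + 19 = 15)
(V(f(-1, 1)) + b)² = (1 + 15)² = 16² = 256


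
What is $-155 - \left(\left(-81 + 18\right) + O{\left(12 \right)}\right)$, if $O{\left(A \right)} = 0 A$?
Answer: $-92$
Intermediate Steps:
$O{\left(A \right)} = 0$
$-155 - \left(\left(-81 + 18\right) + O{\left(12 \right)}\right) = -155 - \left(\left(-81 + 18\right) + 0\right) = -155 - \left(-63 + 0\right) = -155 - -63 = -155 + 63 = -92$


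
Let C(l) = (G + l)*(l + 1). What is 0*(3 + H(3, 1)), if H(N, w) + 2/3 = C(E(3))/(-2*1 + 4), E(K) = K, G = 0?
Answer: 0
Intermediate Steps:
C(l) = l*(1 + l) (C(l) = (0 + l)*(l + 1) = l*(1 + l))
H(N, w) = 16/3 (H(N, w) = -⅔ + (3*(1 + 3))/(-2*1 + 4) = -⅔ + (3*4)/(-2 + 4) = -⅔ + 12/2 = -⅔ + 12*(½) = -⅔ + 6 = 16/3)
0*(3 + H(3, 1)) = 0*(3 + 16/3) = 0*(25/3) = 0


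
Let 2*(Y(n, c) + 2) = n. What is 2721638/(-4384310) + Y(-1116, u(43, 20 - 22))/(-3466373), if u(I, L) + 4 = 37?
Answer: -4715878632687/7598826903815 ≈ -0.62061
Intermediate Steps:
u(I, L) = 33 (u(I, L) = -4 + 37 = 33)
Y(n, c) = -2 + n/2
2721638/(-4384310) + Y(-1116, u(43, 20 - 22))/(-3466373) = 2721638/(-4384310) + (-2 + (1/2)*(-1116))/(-3466373) = 2721638*(-1/4384310) + (-2 - 558)*(-1/3466373) = -1360819/2192155 - 560*(-1/3466373) = -1360819/2192155 + 560/3466373 = -4715878632687/7598826903815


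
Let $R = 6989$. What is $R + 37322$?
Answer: $44311$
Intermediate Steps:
$R + 37322 = 6989 + 37322 = 44311$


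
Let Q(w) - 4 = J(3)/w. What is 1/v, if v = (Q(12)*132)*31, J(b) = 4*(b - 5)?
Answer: 1/13640 ≈ 7.3314e-5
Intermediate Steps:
J(b) = -20 + 4*b (J(b) = 4*(-5 + b) = -20 + 4*b)
Q(w) = 4 - 8/w (Q(w) = 4 + (-20 + 4*3)/w = 4 + (-20 + 12)/w = 4 - 8/w)
v = 13640 (v = ((4 - 8/12)*132)*31 = ((4 - 8*1/12)*132)*31 = ((4 - 2/3)*132)*31 = ((10/3)*132)*31 = 440*31 = 13640)
1/v = 1/13640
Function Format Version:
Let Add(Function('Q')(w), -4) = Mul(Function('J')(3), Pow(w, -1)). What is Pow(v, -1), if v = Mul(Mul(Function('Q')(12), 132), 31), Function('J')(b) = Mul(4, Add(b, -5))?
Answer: Rational(1, 13640) ≈ 7.3314e-5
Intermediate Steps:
Function('J')(b) = Add(-20, Mul(4, b)) (Function('J')(b) = Mul(4, Add(-5, b)) = Add(-20, Mul(4, b)))
Function('Q')(w) = Add(4, Mul(-8, Pow(w, -1))) (Function('Q')(w) = Add(4, Mul(Add(-20, Mul(4, 3)), Pow(w, -1))) = Add(4, Mul(Add(-20, 12), Pow(w, -1))) = Add(4, Mul(-8, Pow(w, -1))))
v = 13640 (v = Mul(Mul(Add(4, Mul(-8, Pow(12, -1))), 132), 31) = Mul(Mul(Add(4, Mul(-8, Rational(1, 12))), 132), 31) = Mul(Mul(Add(4, Rational(-2, 3)), 132), 31) = Mul(Mul(Rational(10, 3), 132), 31) = Mul(440, 31) = 13640)
Pow(v, -1) = Pow(13640, -1) = Rational(1, 13640)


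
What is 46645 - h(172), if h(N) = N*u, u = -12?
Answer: 48709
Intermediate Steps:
h(N) = -12*N (h(N) = N*(-12) = -12*N)
46645 - h(172) = 46645 - (-12)*172 = 46645 - 1*(-2064) = 46645 + 2064 = 48709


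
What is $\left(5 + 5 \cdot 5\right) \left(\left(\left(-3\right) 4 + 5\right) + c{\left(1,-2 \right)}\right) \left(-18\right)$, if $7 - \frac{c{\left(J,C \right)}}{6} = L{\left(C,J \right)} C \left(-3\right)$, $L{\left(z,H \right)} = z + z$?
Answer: $-96660$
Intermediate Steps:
$L{\left(z,H \right)} = 2 z$
$c{\left(J,C \right)} = 42 + 36 C^{2}$ ($c{\left(J,C \right)} = 42 - 6 \cdot 2 C C \left(-3\right) = 42 - 6 \cdot 2 C^{2} \left(-3\right) = 42 - 6 \left(- 6 C^{2}\right) = 42 + 36 C^{2}$)
$\left(5 + 5 \cdot 5\right) \left(\left(\left(-3\right) 4 + 5\right) + c{\left(1,-2 \right)}\right) \left(-18\right) = \left(5 + 5 \cdot 5\right) \left(\left(\left(-3\right) 4 + 5\right) + \left(42 + 36 \left(-2\right)^{2}\right)\right) \left(-18\right) = \left(5 + 25\right) \left(\left(-12 + 5\right) + \left(42 + 36 \cdot 4\right)\right) \left(-18\right) = 30 \left(-7 + \left(42 + 144\right)\right) \left(-18\right) = 30 \left(-7 + 186\right) \left(-18\right) = 30 \cdot 179 \left(-18\right) = 30 \left(-3222\right) = -96660$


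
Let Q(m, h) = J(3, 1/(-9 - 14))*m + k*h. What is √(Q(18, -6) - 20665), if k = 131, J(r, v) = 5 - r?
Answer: I*√21415 ≈ 146.34*I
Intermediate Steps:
Q(m, h) = 2*m + 131*h (Q(m, h) = (5 - 1*3)*m + 131*h = (5 - 3)*m + 131*h = 2*m + 131*h)
√(Q(18, -6) - 20665) = √((2*18 + 131*(-6)) - 20665) = √((36 - 786) - 20665) = √(-750 - 20665) = √(-21415) = I*√21415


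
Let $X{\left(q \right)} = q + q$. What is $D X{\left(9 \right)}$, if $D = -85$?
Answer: $-1530$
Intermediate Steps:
$X{\left(q \right)} = 2 q$
$D X{\left(9 \right)} = - 85 \cdot 2 \cdot 9 = \left(-85\right) 18 = -1530$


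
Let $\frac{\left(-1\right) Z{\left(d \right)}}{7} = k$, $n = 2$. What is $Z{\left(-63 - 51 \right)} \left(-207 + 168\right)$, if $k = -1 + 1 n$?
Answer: $273$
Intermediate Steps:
$k = 1$ ($k = -1 + 1 \cdot 2 = -1 + 2 = 1$)
$Z{\left(d \right)} = -7$ ($Z{\left(d \right)} = \left(-7\right) 1 = -7$)
$Z{\left(-63 - 51 \right)} \left(-207 + 168\right) = - 7 \left(-207 + 168\right) = \left(-7\right) \left(-39\right) = 273$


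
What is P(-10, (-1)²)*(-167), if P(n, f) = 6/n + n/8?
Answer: 6179/20 ≈ 308.95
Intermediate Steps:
P(n, f) = 6/n + n/8 (P(n, f) = 6/n + n*(⅛) = 6/n + n/8)
P(-10, (-1)²)*(-167) = (6/(-10) + (⅛)*(-10))*(-167) = (6*(-⅒) - 5/4)*(-167) = (-⅗ - 5/4)*(-167) = -37/20*(-167) = 6179/20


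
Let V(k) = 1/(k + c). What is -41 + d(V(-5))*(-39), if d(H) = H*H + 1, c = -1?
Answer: -973/12 ≈ -81.083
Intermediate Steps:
V(k) = 1/(-1 + k) (V(k) = 1/(k - 1) = 1/(-1 + k))
d(H) = 1 + H² (d(H) = H² + 1 = 1 + H²)
-41 + d(V(-5))*(-39) = -41 + (1 + (1/(-1 - 5))²)*(-39) = -41 + (1 + (1/(-6))²)*(-39) = -41 + (1 + (-⅙)²)*(-39) = -41 + (1 + 1/36)*(-39) = -41 + (37/36)*(-39) = -41 - 481/12 = -973/12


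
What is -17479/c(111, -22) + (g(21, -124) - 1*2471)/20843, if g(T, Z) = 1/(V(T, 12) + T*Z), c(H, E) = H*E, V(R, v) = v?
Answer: 14070656843/1998927072 ≈ 7.0391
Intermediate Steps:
c(H, E) = E*H
g(T, Z) = 1/(12 + T*Z)
-17479/c(111, -22) + (g(21, -124) - 1*2471)/20843 = -17479/((-22*111)) + (1/(12 + 21*(-124)) - 1*2471)/20843 = -17479/(-2442) + (1/(12 - 2604) - 2471)*(1/20843) = -17479*(-1/2442) + (1/(-2592) - 2471)*(1/20843) = 1589/222 + (-1/2592 - 2471)*(1/20843) = 1589/222 - 6404833/2592*1/20843 = 1589/222 - 6404833/54025056 = 14070656843/1998927072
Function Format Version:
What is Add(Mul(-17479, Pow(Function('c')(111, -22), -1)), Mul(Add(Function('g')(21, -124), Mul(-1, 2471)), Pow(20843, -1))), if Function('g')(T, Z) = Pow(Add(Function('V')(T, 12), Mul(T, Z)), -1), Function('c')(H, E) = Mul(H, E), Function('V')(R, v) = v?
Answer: Rational(14070656843, 1998927072) ≈ 7.0391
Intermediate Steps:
Function('c')(H, E) = Mul(E, H)
Function('g')(T, Z) = Pow(Add(12, Mul(T, Z)), -1)
Add(Mul(-17479, Pow(Function('c')(111, -22), -1)), Mul(Add(Function('g')(21, -124), Mul(-1, 2471)), Pow(20843, -1))) = Add(Mul(-17479, Pow(Mul(-22, 111), -1)), Mul(Add(Pow(Add(12, Mul(21, -124)), -1), Mul(-1, 2471)), Pow(20843, -1))) = Add(Mul(-17479, Pow(-2442, -1)), Mul(Add(Pow(Add(12, -2604), -1), -2471), Rational(1, 20843))) = Add(Mul(-17479, Rational(-1, 2442)), Mul(Add(Pow(-2592, -1), -2471), Rational(1, 20843))) = Add(Rational(1589, 222), Mul(Add(Rational(-1, 2592), -2471), Rational(1, 20843))) = Add(Rational(1589, 222), Mul(Rational(-6404833, 2592), Rational(1, 20843))) = Add(Rational(1589, 222), Rational(-6404833, 54025056)) = Rational(14070656843, 1998927072)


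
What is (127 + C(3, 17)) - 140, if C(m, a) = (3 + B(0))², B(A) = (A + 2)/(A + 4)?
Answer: -¾ ≈ -0.75000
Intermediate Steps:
B(A) = (2 + A)/(4 + A)
C(m, a) = 49/4 (C(m, a) = (3 + (2 + 0)/(4 + 0))² = (3 + 2/4)² = (3 + (¼)*2)² = (3 + ½)² = (7/2)² = 49/4)
(127 + C(3, 17)) - 140 = (127 + 49/4) - 140 = 557/4 - 140 = -¾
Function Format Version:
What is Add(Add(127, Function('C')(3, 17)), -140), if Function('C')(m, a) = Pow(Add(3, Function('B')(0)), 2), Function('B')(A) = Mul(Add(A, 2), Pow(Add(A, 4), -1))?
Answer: Rational(-3, 4) ≈ -0.75000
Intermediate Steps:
Function('B')(A) = Mul(Pow(Add(4, A), -1), Add(2, A)) (Function('B')(A) = Mul(Add(2, A), Pow(Add(4, A), -1)) = Mul(Pow(Add(4, A), -1), Add(2, A)))
Function('C')(m, a) = Rational(49, 4) (Function('C')(m, a) = Pow(Add(3, Mul(Pow(Add(4, 0), -1), Add(2, 0))), 2) = Pow(Add(3, Mul(Pow(4, -1), 2)), 2) = Pow(Add(3, Mul(Rational(1, 4), 2)), 2) = Pow(Add(3, Rational(1, 2)), 2) = Pow(Rational(7, 2), 2) = Rational(49, 4))
Add(Add(127, Function('C')(3, 17)), -140) = Add(Add(127, Rational(49, 4)), -140) = Add(Rational(557, 4), -140) = Rational(-3, 4)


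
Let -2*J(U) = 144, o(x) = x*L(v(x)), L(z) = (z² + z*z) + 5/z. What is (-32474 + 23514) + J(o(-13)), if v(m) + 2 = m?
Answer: -9032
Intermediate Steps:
v(m) = -2 + m
L(z) = 2*z² + 5/z (L(z) = (z² + z²) + 5/z = 2*z² + 5/z)
o(x) = x*(5 + 2*(-2 + x)³)/(-2 + x) (o(x) = x*((5 + 2*(-2 + x)³)/(-2 + x)) = x*(5 + 2*(-2 + x)³)/(-2 + x))
J(U) = -72 (J(U) = -½*144 = -72)
(-32474 + 23514) + J(o(-13)) = (-32474 + 23514) - 72 = -8960 - 72 = -9032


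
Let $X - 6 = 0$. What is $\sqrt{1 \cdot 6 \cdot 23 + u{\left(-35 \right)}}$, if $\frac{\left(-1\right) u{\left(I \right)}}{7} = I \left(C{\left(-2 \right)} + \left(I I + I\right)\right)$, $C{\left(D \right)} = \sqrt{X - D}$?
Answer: $\sqrt{291688 + 490 \sqrt{2}} \approx 540.72$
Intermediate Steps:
$X = 6$ ($X = 6 + 0 = 6$)
$C{\left(D \right)} = \sqrt{6 - D}$
$u{\left(I \right)} = - 7 I \left(I + I^{2} + 2 \sqrt{2}\right)$ ($u{\left(I \right)} = - 7 I \left(\sqrt{6 - -2} + \left(I I + I\right)\right) = - 7 I \left(\sqrt{6 + 2} + \left(I^{2} + I\right)\right) = - 7 I \left(\sqrt{8} + \left(I + I^{2}\right)\right) = - 7 I \left(2 \sqrt{2} + \left(I + I^{2}\right)\right) = - 7 I \left(I + I^{2} + 2 \sqrt{2}\right)$)
$\sqrt{1 \cdot 6 \cdot 23 + u{\left(-35 \right)}} = \sqrt{1 \cdot 6 \cdot 23 - - 245 \left(-35 + \left(-35\right)^{2} + 2 \sqrt{2}\right)} = \sqrt{6 \cdot 23 - - 245 \left(-35 + 1225 + 2 \sqrt{2}\right)} = \sqrt{138 - - 245 \left(1190 + 2 \sqrt{2}\right)} = \sqrt{138 + \left(291550 + 490 \sqrt{2}\right)} = \sqrt{291688 + 490 \sqrt{2}}$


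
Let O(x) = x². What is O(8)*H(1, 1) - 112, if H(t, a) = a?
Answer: -48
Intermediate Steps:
O(8)*H(1, 1) - 112 = 8²*1 - 112 = 64*1 - 112 = 64 - 112 = -48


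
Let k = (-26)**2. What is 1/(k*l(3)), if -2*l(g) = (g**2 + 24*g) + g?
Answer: -1/28392 ≈ -3.5221e-5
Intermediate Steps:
k = 676
l(g) = -25*g/2 - g**2/2 (l(g) = -((g**2 + 24*g) + g)/2 = -(g**2 + 25*g)/2 = -25*g/2 - g**2/2)
1/(k*l(3)) = 1/(676*((-1/2*3*(25 + 3)))) = 1/(676*((-1/2*3*28))) = (1/676)/(-42) = (1/676)*(-1/42) = -1/28392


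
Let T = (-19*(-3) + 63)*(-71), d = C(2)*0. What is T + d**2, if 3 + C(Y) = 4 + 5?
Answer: -8520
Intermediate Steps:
C(Y) = 6 (C(Y) = -3 + (4 + 5) = -3 + 9 = 6)
d = 0 (d = 6*0 = 0)
T = -8520 (T = (57 + 63)*(-71) = 120*(-71) = -8520)
T + d**2 = -8520 + 0**2 = -8520 + 0 = -8520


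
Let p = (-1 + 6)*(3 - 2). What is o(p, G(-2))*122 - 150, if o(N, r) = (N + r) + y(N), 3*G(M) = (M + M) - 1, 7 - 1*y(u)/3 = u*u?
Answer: -18994/3 ≈ -6331.3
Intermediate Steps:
y(u) = 21 - 3*u² (y(u) = 21 - 3*u*u = 21 - 3*u²)
G(M) = -⅓ + 2*M/3 (G(M) = ((M + M) - 1)/3 = (2*M - 1)/3 = (-1 + 2*M)/3 = -⅓ + 2*M/3)
p = 5 (p = 5*1 = 5)
o(N, r) = 21 + N + r - 3*N² (o(N, r) = (N + r) + (21 - 3*N²) = 21 + N + r - 3*N²)
o(p, G(-2))*122 - 150 = (21 + 5 + (-⅓ + (⅔)*(-2)) - 3*5²)*122 - 150 = (21 + 5 + (-⅓ - 4/3) - 3*25)*122 - 150 = (21 + 5 - 5/3 - 75)*122 - 150 = -152/3*122 - 150 = -18544/3 - 150 = -18994/3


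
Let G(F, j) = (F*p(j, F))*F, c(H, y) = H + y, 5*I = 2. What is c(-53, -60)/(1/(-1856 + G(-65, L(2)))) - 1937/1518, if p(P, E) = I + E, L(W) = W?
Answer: 47135997457/1518 ≈ 3.1051e+7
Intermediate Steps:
I = ⅖ (I = (⅕)*2 = ⅖ ≈ 0.40000)
p(P, E) = ⅖ + E
G(F, j) = F²*(⅖ + F) (G(F, j) = (F*(⅖ + F))*F = F²*(⅖ + F))
c(-53, -60)/(1/(-1856 + G(-65, L(2)))) - 1937/1518 = (-53 - 60)/(1/(-1856 + (-65)²*(⅖ - 65))) - 1937/1518 = -113/(1/(-1856 + 4225*(-323/5))) - 1937*1/1518 = -113/(1/(-1856 - 272935)) - 1937/1518 = -113/(1/(-274791)) - 1937/1518 = -113/(-1/274791) - 1937/1518 = -113*(-274791) - 1937/1518 = 31051383 - 1937/1518 = 47135997457/1518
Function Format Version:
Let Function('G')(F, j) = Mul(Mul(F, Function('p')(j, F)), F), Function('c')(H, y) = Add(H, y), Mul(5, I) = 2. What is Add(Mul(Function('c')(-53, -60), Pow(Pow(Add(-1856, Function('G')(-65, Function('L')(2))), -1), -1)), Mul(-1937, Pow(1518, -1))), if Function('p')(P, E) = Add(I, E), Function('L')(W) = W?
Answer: Rational(47135997457, 1518) ≈ 3.1051e+7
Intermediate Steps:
I = Rational(2, 5) (I = Mul(Rational(1, 5), 2) = Rational(2, 5) ≈ 0.40000)
Function('p')(P, E) = Add(Rational(2, 5), E)
Function('G')(F, j) = Mul(Pow(F, 2), Add(Rational(2, 5), F)) (Function('G')(F, j) = Mul(Mul(F, Add(Rational(2, 5), F)), F) = Mul(Pow(F, 2), Add(Rational(2, 5), F)))
Add(Mul(Function('c')(-53, -60), Pow(Pow(Add(-1856, Function('G')(-65, Function('L')(2))), -1), -1)), Mul(-1937, Pow(1518, -1))) = Add(Mul(Add(-53, -60), Pow(Pow(Add(-1856, Mul(Pow(-65, 2), Add(Rational(2, 5), -65))), -1), -1)), Mul(-1937, Pow(1518, -1))) = Add(Mul(-113, Pow(Pow(Add(-1856, Mul(4225, Rational(-323, 5))), -1), -1)), Mul(-1937, Rational(1, 1518))) = Add(Mul(-113, Pow(Pow(Add(-1856, -272935), -1), -1)), Rational(-1937, 1518)) = Add(Mul(-113, Pow(Pow(-274791, -1), -1)), Rational(-1937, 1518)) = Add(Mul(-113, Pow(Rational(-1, 274791), -1)), Rational(-1937, 1518)) = Add(Mul(-113, -274791), Rational(-1937, 1518)) = Add(31051383, Rational(-1937, 1518)) = Rational(47135997457, 1518)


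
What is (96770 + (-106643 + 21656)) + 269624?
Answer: 281407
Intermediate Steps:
(96770 + (-106643 + 21656)) + 269624 = (96770 - 84987) + 269624 = 11783 + 269624 = 281407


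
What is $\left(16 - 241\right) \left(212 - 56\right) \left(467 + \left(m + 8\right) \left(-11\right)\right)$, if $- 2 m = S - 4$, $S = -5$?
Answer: $-11565450$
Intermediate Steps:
$m = \frac{9}{2}$ ($m = - \frac{-5 - 4}{2} = \left(- \frac{1}{2}\right) \left(-9\right) = \frac{9}{2} \approx 4.5$)
$\left(16 - 241\right) \left(212 - 56\right) \left(467 + \left(m + 8\right) \left(-11\right)\right) = \left(16 - 241\right) \left(212 - 56\right) \left(467 + \left(\frac{9}{2} + 8\right) \left(-11\right)\right) = \left(-225\right) 156 \left(467 + \frac{25}{2} \left(-11\right)\right) = - 35100 \left(467 - \frac{275}{2}\right) = \left(-35100\right) \frac{659}{2} = -11565450$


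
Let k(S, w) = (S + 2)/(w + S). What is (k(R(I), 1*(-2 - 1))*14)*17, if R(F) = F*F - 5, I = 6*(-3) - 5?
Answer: 125188/521 ≈ 240.28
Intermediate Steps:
I = -23 (I = -18 - 5 = -23)
R(F) = -5 + F**2 (R(F) = F**2 - 5 = -5 + F**2)
k(S, w) = (2 + S)/(S + w)
(k(R(I), 1*(-2 - 1))*14)*17 = (((2 + (-5 + (-23)**2))/((-5 + (-23)**2) + 1*(-2 - 1)))*14)*17 = (((2 + (-5 + 529))/((-5 + 529) + 1*(-3)))*14)*17 = (((2 + 524)/(524 - 3))*14)*17 = ((526/521)*14)*17 = (7364/521)*17 = 125188/521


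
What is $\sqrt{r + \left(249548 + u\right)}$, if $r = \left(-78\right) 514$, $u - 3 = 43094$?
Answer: $\sqrt{252553} \approx 502.55$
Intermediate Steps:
$u = 43097$ ($u = 3 + 43094 = 43097$)
$r = -40092$
$\sqrt{r + \left(249548 + u\right)} = \sqrt{-40092 + \left(249548 + 43097\right)} = \sqrt{-40092 + 292645} = \sqrt{252553}$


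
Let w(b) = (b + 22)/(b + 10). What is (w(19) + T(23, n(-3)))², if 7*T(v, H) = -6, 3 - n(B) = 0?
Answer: 12769/41209 ≈ 0.30986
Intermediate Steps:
n(B) = 3 (n(B) = 3 - 1*0 = 3 + 0 = 3)
T(v, H) = -6/7 (T(v, H) = (⅐)*(-6) = -6/7)
w(b) = (22 + b)/(10 + b)
(w(19) + T(23, n(-3)))² = ((22 + 19)/(10 + 19) - 6/7)² = (41/29 - 6/7)² = (113/203)² = 12769/41209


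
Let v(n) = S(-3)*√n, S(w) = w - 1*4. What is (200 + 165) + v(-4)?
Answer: 365 - 14*I ≈ 365.0 - 14.0*I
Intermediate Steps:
S(w) = -4 + w (S(w) = w - 4 = -4 + w)
v(n) = -7*√n (v(n) = (-4 - 3)*√n = -7*√n)
(200 + 165) + v(-4) = (200 + 165) - 14*I = 365 - 14*I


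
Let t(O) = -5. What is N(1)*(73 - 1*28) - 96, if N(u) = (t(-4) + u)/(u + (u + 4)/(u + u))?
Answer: -1032/7 ≈ -147.43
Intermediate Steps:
N(u) = (-5 + u)/(u + (4 + u)/(2*u)) (N(u) = (-5 + u)/(u + (u + 4)/(u + u)) = (-5 + u)/(u + (4 + u)/((2*u))) = (-5 + u)/(u + (4 + u)*(1/(2*u))) = (-5 + u)/(u + (4 + u)/(2*u)))
N(1)*(73 - 1*28) - 96 = (2*1*(-5 + 1)/(4 + 1 + 2*1²))*(73 - 1*28) - 96 = (2*1*(-4)/(4 + 1 + 2*1))*(73 - 28) - 96 = (2*1*(-4)/(4 + 1 + 2))*45 - 96 = (2*1*(-4)/7)*45 - 96 = (2*1*(⅐)*(-4))*45 - 96 = -8/7*45 - 96 = -360/7 - 96 = -1032/7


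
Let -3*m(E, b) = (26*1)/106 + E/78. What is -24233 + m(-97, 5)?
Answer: -300533539/12402 ≈ -24233.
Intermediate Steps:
m(E, b) = -13/159 - E/234 (m(E, b) = -((26*1)/106 + E/78)/3 = -(26*(1/106) + E*(1/78))/3 = -(13/53 + E/78)/3 = -13/159 - E/234)
-24233 + m(-97, 5) = -24233 + (-13/159 - 1/234*(-97)) = -24233 + (-13/159 + 97/234) = -24233 + 4127/12402 = -300533539/12402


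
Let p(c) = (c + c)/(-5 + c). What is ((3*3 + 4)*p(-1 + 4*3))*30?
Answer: 1430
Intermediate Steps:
p(c) = 2*c/(-5 + c) (p(c) = (2*c)/(-5 + c) = 2*c/(-5 + c))
((3*3 + 4)*p(-1 + 4*3))*30 = ((3*3 + 4)*(2*(-1 + 4*3)/(-5 + (-1 + 4*3))))*30 = ((9 + 4)*(2*(-1 + 12)/(-5 + (-1 + 12))))*30 = (13*(2*11/(-5 + 11)))*30 = (13*(2*11/6))*30 = (13*(2*11*(1/6)))*30 = (13*(11/3))*30 = (143/3)*30 = 1430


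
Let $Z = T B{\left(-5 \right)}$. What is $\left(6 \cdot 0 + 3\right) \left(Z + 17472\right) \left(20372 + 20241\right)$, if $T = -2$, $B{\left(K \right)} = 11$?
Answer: $2126090550$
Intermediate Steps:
$Z = -22$ ($Z = \left(-2\right) 11 = -22$)
$\left(6 \cdot 0 + 3\right) \left(Z + 17472\right) \left(20372 + 20241\right) = \left(6 \cdot 0 + 3\right) \left(-22 + 17472\right) \left(20372 + 20241\right) = \left(0 + 3\right) 17450 \cdot 40613 = 3 \cdot 708696850 = 2126090550$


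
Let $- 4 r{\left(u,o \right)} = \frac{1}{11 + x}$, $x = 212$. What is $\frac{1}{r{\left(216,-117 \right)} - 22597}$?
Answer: $- \frac{892}{20156525} \approx -4.4254 \cdot 10^{-5}$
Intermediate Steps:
$r{\left(u,o \right)} = - \frac{1}{892}$ ($r{\left(u,o \right)} = - \frac{1}{4 \left(11 + 212\right)} = - \frac{1}{4 \cdot 223} = \left(- \frac{1}{4}\right) \frac{1}{223} = - \frac{1}{892}$)
$\frac{1}{r{\left(216,-117 \right)} - 22597} = \frac{1}{- \frac{1}{892} - 22597} = \frac{1}{- \frac{20156525}{892}} = - \frac{892}{20156525}$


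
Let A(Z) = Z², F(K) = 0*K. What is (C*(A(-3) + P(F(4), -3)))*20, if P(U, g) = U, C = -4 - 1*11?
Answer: -2700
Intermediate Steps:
F(K) = 0
C = -15 (C = -4 - 11 = -15)
(C*(A(-3) + P(F(4), -3)))*20 = -15*((-3)² + 0)*20 = -15*(9 + 0)*20 = -15*9*20 = -135*20 = -2700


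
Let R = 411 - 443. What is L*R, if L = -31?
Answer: 992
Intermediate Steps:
R = -32
L*R = -31*(-32) = 992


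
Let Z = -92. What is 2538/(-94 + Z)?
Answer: -423/31 ≈ -13.645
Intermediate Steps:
2538/(-94 + Z) = 2538/(-94 - 92) = 2538/(-186) = 2538*(-1/186) = -423/31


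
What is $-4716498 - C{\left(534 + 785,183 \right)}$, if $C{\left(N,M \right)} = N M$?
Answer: $-4957875$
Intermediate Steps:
$C{\left(N,M \right)} = M N$
$-4716498 - C{\left(534 + 785,183 \right)} = -4716498 - 183 \left(534 + 785\right) = -4716498 - 183 \cdot 1319 = -4716498 - 241377 = -4957875$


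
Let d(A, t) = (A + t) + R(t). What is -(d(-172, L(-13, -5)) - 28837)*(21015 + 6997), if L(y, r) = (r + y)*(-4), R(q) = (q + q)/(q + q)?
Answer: 810555232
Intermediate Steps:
R(q) = 1 (R(q) = (2*q)/((2*q)) = (2*q)*(1/(2*q)) = 1)
L(y, r) = -4*r - 4*y
d(A, t) = 1 + A + t (d(A, t) = (A + t) + 1 = 1 + A + t)
-(d(-172, L(-13, -5)) - 28837)*(21015 + 6997) = -((1 - 172 + (-4*(-5) - 4*(-13))) - 28837)*(21015 + 6997) = -((1 - 172 + (20 + 52)) - 28837)*28012 = -((1 - 172 + 72) - 28837)*28012 = -(-99 - 28837)*28012 = -(-28936)*28012 = -1*(-810555232) = 810555232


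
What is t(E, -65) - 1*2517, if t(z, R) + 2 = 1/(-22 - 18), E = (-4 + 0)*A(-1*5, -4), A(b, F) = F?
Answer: -100761/40 ≈ -2519.0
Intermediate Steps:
E = 16 (E = (-4 + 0)*(-4) = -4*(-4) = 16)
t(z, R) = -81/40 (t(z, R) = -2 + 1/(-22 - 18) = -2 + 1/(-40) = -2 - 1/40 = -81/40)
t(E, -65) - 1*2517 = -81/40 - 1*2517 = -81/40 - 2517 = -100761/40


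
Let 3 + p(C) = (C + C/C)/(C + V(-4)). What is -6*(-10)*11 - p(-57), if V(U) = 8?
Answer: 4633/7 ≈ 661.86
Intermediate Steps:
p(C) = -3 + (1 + C)/(8 + C) (p(C) = -3 + (C + C/C)/(C + 8) = -3 + (C + 1)/(8 + C) = -3 + (1 + C)/(8 + C))
-6*(-10)*11 - p(-57) = -6*(-10)*11 - (-23 - 2*(-57))/(8 - 57) = 60*11 - (-23 + 114)/(-49) = 660 - (-1)*91/49 = 660 - 1*(-13/7) = 660 + 13/7 = 4633/7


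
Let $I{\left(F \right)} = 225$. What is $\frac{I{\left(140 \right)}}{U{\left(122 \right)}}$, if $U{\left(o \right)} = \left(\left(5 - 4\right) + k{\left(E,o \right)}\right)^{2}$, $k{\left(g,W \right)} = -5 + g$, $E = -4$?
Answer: $\frac{225}{64} \approx 3.5156$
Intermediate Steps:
$U{\left(o \right)} = 64$ ($U{\left(o \right)} = \left(\left(5 - 4\right) - 9\right)^{2} = \left(1 - 9\right)^{2} = \left(-8\right)^{2} = 64$)
$\frac{I{\left(140 \right)}}{U{\left(122 \right)}} = \frac{225}{64}$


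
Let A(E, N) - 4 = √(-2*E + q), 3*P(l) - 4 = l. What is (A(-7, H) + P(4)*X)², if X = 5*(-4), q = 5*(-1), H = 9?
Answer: 19321/9 ≈ 2146.8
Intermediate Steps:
P(l) = 4/3 + l/3
q = -5
A(E, N) = 4 + √(-5 - 2*E) (A(E, N) = 4 + √(-2*E - 5) = 4 + √(-5 - 2*E))
X = -20
(A(-7, H) + P(4)*X)² = ((4 + √(-5 - 2*(-7))) + (4/3 + (⅓)*4)*(-20))² = ((4 + √(-5 + 14)) + (4/3 + 4/3)*(-20))² = ((4 + √9) + (8/3)*(-20))² = ((4 + 3) - 160/3)² = (7 - 160/3)² = (-139/3)² = 19321/9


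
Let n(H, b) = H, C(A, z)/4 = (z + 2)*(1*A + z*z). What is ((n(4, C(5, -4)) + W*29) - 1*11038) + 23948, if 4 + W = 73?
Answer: 14915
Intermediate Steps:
W = 69 (W = -4 + 73 = 69)
C(A, z) = 4*(2 + z)*(A + z**2) (C(A, z) = 4*((z + 2)*(1*A + z*z)) = 4*((2 + z)*(A + z**2)) = 4*(2 + z)*(A + z**2))
((n(4, C(5, -4)) + W*29) - 1*11038) + 23948 = ((4 + 69*29) - 1*11038) + 23948 = ((4 + 2001) - 11038) + 23948 = (2005 - 11038) + 23948 = -9033 + 23948 = 14915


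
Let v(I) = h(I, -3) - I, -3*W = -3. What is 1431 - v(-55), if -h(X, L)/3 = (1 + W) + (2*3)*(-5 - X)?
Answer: 2282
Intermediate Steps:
W = 1 (W = -⅓*(-3) = 1)
h(X, L) = 84 + 18*X (h(X, L) = -3*((1 + 1) + (2*3)*(-5 - X)) = -3*(2 + 6*(-5 - X)) = -3*(2 + (-30 - 6*X)) = -3*(-28 - 6*X) = 84 + 18*X)
v(I) = 84 + 17*I (v(I) = (84 + 18*I) - I = 84 + 17*I)
1431 - v(-55) = 1431 - (84 + 17*(-55)) = 1431 - (84 - 935) = 1431 - 1*(-851) = 1431 + 851 = 2282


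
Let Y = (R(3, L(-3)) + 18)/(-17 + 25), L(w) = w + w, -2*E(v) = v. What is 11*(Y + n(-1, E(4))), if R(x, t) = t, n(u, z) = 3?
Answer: 99/2 ≈ 49.500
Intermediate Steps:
E(v) = -v/2
L(w) = 2*w
Y = 3/2 (Y = (2*(-3) + 18)/(-17 + 25) = (-6 + 18)/8 = 12*(1/8) = 3/2 ≈ 1.5000)
11*(Y + n(-1, E(4))) = 11*(3/2 + 3) = 11*(9/2) = 99/2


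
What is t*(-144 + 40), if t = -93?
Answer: 9672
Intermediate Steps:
t*(-144 + 40) = -93*(-144 + 40) = -93*(-104) = 9672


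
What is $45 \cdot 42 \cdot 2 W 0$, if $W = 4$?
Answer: $0$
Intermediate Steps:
$45 \cdot 42 \cdot 2 W 0 = 45 \cdot 42 \cdot 2 \cdot 4 \cdot 0 = 1890 \cdot 8 \cdot 0 = 1890 \cdot 0 = 0$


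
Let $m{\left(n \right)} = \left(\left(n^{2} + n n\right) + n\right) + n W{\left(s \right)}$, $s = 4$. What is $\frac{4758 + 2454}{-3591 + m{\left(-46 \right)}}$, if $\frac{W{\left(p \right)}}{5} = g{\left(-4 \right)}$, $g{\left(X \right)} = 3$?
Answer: $- \frac{7212}{95} \approx -75.916$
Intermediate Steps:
$W{\left(p \right)} = 15$ ($W{\left(p \right)} = 5 \cdot 3 = 15$)
$m{\left(n \right)} = 2 n^{2} + 16 n$ ($m{\left(n \right)} = \left(\left(n^{2} + n n\right) + n\right) + n 15 = \left(\left(n^{2} + n^{2}\right) + n\right) + 15 n = \left(2 n^{2} + n\right) + 15 n = \left(n + 2 n^{2}\right) + 15 n = 2 n^{2} + 16 n$)
$\frac{4758 + 2454}{-3591 + m{\left(-46 \right)}} = \frac{4758 + 2454}{-3591 + 2 \left(-46\right) \left(8 - 46\right)} = \frac{7212}{-3591 + 2 \left(-46\right) \left(-38\right)} = \frac{7212}{-3591 + 3496} = \frac{7212}{-95} = 7212 \left(- \frac{1}{95}\right) = - \frac{7212}{95}$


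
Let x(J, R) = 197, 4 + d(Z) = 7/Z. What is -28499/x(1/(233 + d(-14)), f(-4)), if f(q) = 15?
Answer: -28499/197 ≈ -144.67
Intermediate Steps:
d(Z) = -4 + 7/Z
-28499/x(1/(233 + d(-14)), f(-4)) = -28499/197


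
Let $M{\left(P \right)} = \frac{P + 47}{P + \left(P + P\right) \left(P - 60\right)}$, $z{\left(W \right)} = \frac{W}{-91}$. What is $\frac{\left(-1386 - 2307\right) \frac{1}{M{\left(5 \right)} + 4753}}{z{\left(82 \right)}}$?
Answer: $\frac{183154335}{212407306} \approx 0.86228$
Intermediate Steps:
$z{\left(W \right)} = - \frac{W}{91}$ ($z{\left(W \right)} = W \left(- \frac{1}{91}\right) = - \frac{W}{91}$)
$M{\left(P \right)} = \frac{47 + P}{P + 2 P \left(-60 + P\right)}$
$\frac{\left(-1386 - 2307\right) \frac{1}{M{\left(5 \right)} + 4753}}{z{\left(82 \right)}} = \frac{\left(-1386 - 2307\right) \frac{1}{\frac{47 + 5}{5 \left(-119 + 2 \cdot 5\right)} + 4753}}{\left(- \frac{1}{91}\right) 82} = \frac{\left(-3693\right) \frac{1}{\frac{1}{5} \frac{1}{-119 + 10} \cdot 52 + 4753}}{- \frac{82}{91}} = - \frac{3693}{\frac{1}{5} \frac{1}{-109} \cdot 52 + 4753} \left(- \frac{91}{82}\right) = - \frac{3693}{\frac{1}{5} \left(- \frac{1}{109}\right) 52 + 4753} \left(- \frac{91}{82}\right) = - \frac{3693}{- \frac{52}{545} + 4753} \left(- \frac{91}{82}\right) = - \frac{3693}{\frac{2590333}{545}} \left(- \frac{91}{82}\right) = \left(-3693\right) \frac{545}{2590333} \left(- \frac{91}{82}\right) = \left(- \frac{2012685}{2590333}\right) \left(- \frac{91}{82}\right) = \frac{183154335}{212407306}$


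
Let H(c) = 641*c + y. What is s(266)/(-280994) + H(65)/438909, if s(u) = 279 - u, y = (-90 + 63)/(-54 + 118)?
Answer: 374457300757/3946585457472 ≈ 0.094881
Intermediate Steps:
y = -27/64 ≈ -0.42188
H(c) = -27/64 + 641*c (H(c) = 641*c - 27/64 = -27/64 + 641*c)
s(266)/(-280994) + H(65)/438909 = (279 - 1*266)/(-280994) + (-27/64 + 641*65)/438909 = (279 - 266)*(-1/280994) + (-27/64 + 41665)*(1/438909) = 13*(-1/280994) + (2666533/64)*(1/438909) = -13/280994 + 2666533/28090176 = 374457300757/3946585457472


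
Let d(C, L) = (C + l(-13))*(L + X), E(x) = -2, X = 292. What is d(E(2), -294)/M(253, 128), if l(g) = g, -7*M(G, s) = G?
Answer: -210/253 ≈ -0.83004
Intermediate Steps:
M(G, s) = -G/7
d(C, L) = (-13 + C)*(292 + L) (d(C, L) = (C - 13)*(L + 292) = (-13 + C)*(292 + L))
d(E(2), -294)/M(253, 128) = (-3796 - 13*(-294) + 292*(-2) - 2*(-294))/((-⅐*253)) = (-3796 + 3822 - 584 + 588)/(-253/7) = 30*(-7/253) = -210/253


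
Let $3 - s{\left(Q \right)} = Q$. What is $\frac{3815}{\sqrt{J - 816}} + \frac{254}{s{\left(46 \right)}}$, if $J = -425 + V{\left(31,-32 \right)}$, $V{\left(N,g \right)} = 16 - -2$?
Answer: $- \frac{254}{43} - \frac{3815 i \sqrt{1223}}{1223} \approx -5.907 - 109.09 i$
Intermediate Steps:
$s{\left(Q \right)} = 3 - Q$
$V{\left(N,g \right)} = 18$ ($V{\left(N,g \right)} = 16 + 2 = 18$)
$J = -407$ ($J = -425 + 18 = -407$)
$\frac{3815}{\sqrt{J - 816}} + \frac{254}{s{\left(46 \right)}} = \frac{3815}{\sqrt{-407 - 816}} + \frac{254}{3 - 46} = \frac{3815}{\sqrt{-1223}} + \frac{254}{3 - 46} = \frac{3815}{i \sqrt{1223}} + \frac{254}{-43} = 3815 \left(- \frac{i \sqrt{1223}}{1223}\right) + 254 \left(- \frac{1}{43}\right) = - \frac{3815 i \sqrt{1223}}{1223} - \frac{254}{43} = - \frac{254}{43} - \frac{3815 i \sqrt{1223}}{1223}$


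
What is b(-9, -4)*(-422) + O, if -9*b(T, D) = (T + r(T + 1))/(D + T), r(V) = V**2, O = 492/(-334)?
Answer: -3904852/19539 ≈ -199.85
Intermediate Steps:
O = -246/167 (O = 492*(-1/334) = -246/167 ≈ -1.4731)
b(T, D) = -(T + (1 + T)**2)/(9*(D + T)) (b(T, D) = -(T + (T + 1)**2)/(9*(D + T)) = -(T + (1 + T)**2)/(9*(D + T)))
b(-9, -4)*(-422) + O = ((-1*(-9) - (1 - 9)**2)/(9*(-4 - 9)))*(-422) - 246/167 = ((1/9)*(9 - 1*(-8)**2)/(-13))*(-422) - 246/167 = ((1/9)*(-1/13)*(9 - 1*64))*(-422) - 246/167 = ((1/9)*(-1/13)*(9 - 64))*(-422) - 246/167 = ((1/9)*(-1/13)*(-55))*(-422) - 246/167 = (55/117)*(-422) - 246/167 = -23210/117 - 246/167 = -3904852/19539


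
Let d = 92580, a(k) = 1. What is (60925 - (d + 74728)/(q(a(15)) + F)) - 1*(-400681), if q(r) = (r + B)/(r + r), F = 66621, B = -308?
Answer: 61363258994/132935 ≈ 4.6160e+5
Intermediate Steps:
q(r) = (-308 + r)/(2*r) (q(r) = (r - 308)/(r + r) = (-308 + r)/((2*r)) = (-308 + r)*(1/(2*r)) = (-308 + r)/(2*r))
(60925 - (d + 74728)/(q(a(15)) + F)) - 1*(-400681) = (60925 - (92580 + 74728)/((½)*(-308 + 1)/1 + 66621)) - 1*(-400681) = (60925 - 167308/((½)*1*(-307) + 66621)) + 400681 = (60925 - 167308/(-307/2 + 66621)) + 400681 = (60925 - 167308/132935/2) + 400681 = (60925 - 167308*2/132935) + 400681 = (60925 - 1*334616/132935) + 400681 = (60925 - 334616/132935) + 400681 = 8098730259/132935 + 400681 = 61363258994/132935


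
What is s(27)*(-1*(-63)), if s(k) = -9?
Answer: -567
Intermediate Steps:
s(27)*(-1*(-63)) = -(-9)*(-63) = -9*63 = -567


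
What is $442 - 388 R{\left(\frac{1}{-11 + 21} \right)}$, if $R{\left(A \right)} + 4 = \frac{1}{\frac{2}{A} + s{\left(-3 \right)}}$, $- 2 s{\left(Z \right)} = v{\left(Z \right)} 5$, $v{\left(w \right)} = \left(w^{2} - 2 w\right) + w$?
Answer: $\frac{10164}{5} \approx 2032.8$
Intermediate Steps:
$v{\left(w \right)} = w^{2} - w$
$s{\left(Z \right)} = - \frac{5 Z \left(-1 + Z\right)}{2}$ ($s{\left(Z \right)} = - \frac{Z \left(-1 + Z\right) 5}{2} = - \frac{5 Z \left(-1 + Z\right)}{2}$)
$R{\left(A \right)} = -4 + \frac{1}{-30 + \frac{2}{A}}$ ($R{\left(A \right)} = -4 + \frac{1}{\frac{2}{A} + \frac{5}{2} \left(-3\right) \left(1 - -3\right)} = -4 + \frac{1}{\frac{2}{A} + \frac{5}{2} \left(-3\right) \left(1 + 3\right)} = -4 + \frac{1}{\frac{2}{A} + \frac{5}{2} \left(-3\right) 4} = -4 + \frac{1}{\frac{2}{A} - 30} = -4 + \frac{1}{-30 + \frac{2}{A}}$)
$442 - 388 R{\left(\frac{1}{-11 + 21} \right)} = 442 - 388 \frac{8 - \frac{121}{-11 + 21}}{2 \left(-1 + \frac{15}{-11 + 21}\right)} = 442 - 388 \frac{8 - \frac{121}{10}}{2 \left(-1 + \frac{15}{10}\right)} = 442 - 388 \frac{8 - \frac{121}{10}}{2 \left(-1 + 15 \cdot \frac{1}{10}\right)} = 442 - 388 \frac{8 - \frac{121}{10}}{2 \left(-1 + \frac{3}{2}\right)} = 442 - 388 \cdot \frac{1}{2} \frac{1}{\frac{1}{2}} \left(- \frac{41}{10}\right) = 442 - 388 \cdot \frac{1}{2} \cdot 2 \left(- \frac{41}{10}\right) = 442 - - \frac{7954}{5} = 442 + \frac{7954}{5} = \frac{10164}{5}$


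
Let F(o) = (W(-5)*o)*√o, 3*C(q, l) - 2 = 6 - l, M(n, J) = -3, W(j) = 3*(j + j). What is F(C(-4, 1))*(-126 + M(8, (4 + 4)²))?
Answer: 3010*√21 ≈ 13794.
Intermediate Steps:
W(j) = 6*j (W(j) = 3*(2*j) = 6*j)
C(q, l) = 8/3 - l/3 (C(q, l) = ⅔ + (6 - l)/3 = ⅔ + (2 - l/3) = 8/3 - l/3)
F(o) = -30*o^(3/2) (F(o) = ((6*(-5))*o)*√o = (-30*o)*√o = -30*o^(3/2))
F(C(-4, 1))*(-126 + M(8, (4 + 4)²)) = (-30*(8/3 - ⅓*1)^(3/2))*(-126 - 3) = -30*(8/3 - ⅓)^(3/2)*(-129) = -70*√21/3*(-129) = 3010*√21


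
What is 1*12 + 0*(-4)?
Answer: 12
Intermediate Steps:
1*12 + 0*(-4) = 12 + 0 = 12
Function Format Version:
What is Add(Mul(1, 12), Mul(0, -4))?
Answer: 12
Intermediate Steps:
Add(Mul(1, 12), Mul(0, -4)) = Add(12, 0) = 12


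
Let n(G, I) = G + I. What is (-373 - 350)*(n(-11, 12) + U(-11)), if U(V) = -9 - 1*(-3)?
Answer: 3615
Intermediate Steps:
U(V) = -6 (U(V) = -9 + 3 = -6)
(-373 - 350)*(n(-11, 12) + U(-11)) = (-373 - 350)*((-11 + 12) - 6) = -723*(1 - 6) = -723*(-5) = 3615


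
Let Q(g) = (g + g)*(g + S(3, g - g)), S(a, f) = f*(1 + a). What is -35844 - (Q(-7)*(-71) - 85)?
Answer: -28801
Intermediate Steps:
Q(g) = 2*g² (Q(g) = (g + g)*(g + (g - g)*(1 + 3)) = (2*g)*(g + 0*4) = (2*g)*(g + 0) = (2*g)*g = 2*g²)
-35844 - (Q(-7)*(-71) - 85) = -35844 - ((2*(-7)²)*(-71) - 85) = -35844 - ((2*49)*(-71) - 85) = -35844 - (98*(-71) - 85) = -35844 - (-6958 - 85) = -35844 - 1*(-7043) = -35844 + 7043 = -28801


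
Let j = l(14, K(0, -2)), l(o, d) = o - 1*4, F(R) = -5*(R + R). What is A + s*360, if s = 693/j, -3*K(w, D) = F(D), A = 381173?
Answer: 406121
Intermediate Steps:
F(R) = -10*R
K(w, D) = 10*D/3 (K(w, D) = -(-10)*D/3 = 10*D/3)
l(o, d) = -4 + o (l(o, d) = o - 4 = -4 + o)
j = 10 (j = -4 + 14 = 10)
s = 693/10 ≈ 69.300
A + s*360 = 381173 + (693/10)*360 = 381173 + 24948 = 406121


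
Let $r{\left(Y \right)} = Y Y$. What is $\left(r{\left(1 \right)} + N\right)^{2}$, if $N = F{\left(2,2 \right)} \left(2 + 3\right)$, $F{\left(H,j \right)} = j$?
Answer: $121$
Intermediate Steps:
$r{\left(Y \right)} = Y^{2}$
$N = 10$ ($N = 2 \left(2 + 3\right) = 2 \cdot 5 = 10$)
$\left(r{\left(1 \right)} + N\right)^{2} = \left(1^{2} + 10\right)^{2} = \left(1 + 10\right)^{2} = 11^{2} = 121$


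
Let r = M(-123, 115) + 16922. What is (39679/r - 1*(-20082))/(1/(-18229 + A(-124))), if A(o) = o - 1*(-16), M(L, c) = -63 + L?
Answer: -6163653052447/16736 ≈ -3.6829e+8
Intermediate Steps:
A(o) = 16 + o (A(o) = o + 16 = 16 + o)
r = 16736 (r = (-63 - 123) + 16922 = -186 + 16922 = 16736)
(39679/r - 1*(-20082))/(1/(-18229 + A(-124))) = (39679/16736 - 1*(-20082))/(1/(-18229 + (16 - 124))) = (39679*(1/16736) + 20082)/(1/(-18229 - 108)) = (39679/16736 + 20082)/(1/(-18337)) = 336132031/(16736*(-1/18337)) = (336132031/16736)*(-18337) = -6163653052447/16736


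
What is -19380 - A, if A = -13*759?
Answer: -9513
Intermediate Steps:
A = -9867
-19380 - A = -19380 - 1*(-9867) = -19380 + 9867 = -9513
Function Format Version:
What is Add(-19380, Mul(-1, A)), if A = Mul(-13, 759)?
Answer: -9513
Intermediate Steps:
A = -9867
Add(-19380, Mul(-1, A)) = Add(-19380, Mul(-1, -9867)) = Add(-19380, 9867) = -9513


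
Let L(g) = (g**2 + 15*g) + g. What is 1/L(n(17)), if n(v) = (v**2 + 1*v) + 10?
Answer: 1/104912 ≈ 9.5318e-6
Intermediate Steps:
n(v) = 10 + v + v**2 (n(v) = (v**2 + v) + 10 = (v + v**2) + 10 = 10 + v + v**2)
L(g) = g**2 + 16*g
1/L(n(17)) = 1/((10 + 17 + 17**2)*(16 + (10 + 17 + 17**2))) = 1/((10 + 17 + 289)*(16 + (10 + 17 + 289))) = 1/(316*(16 + 316)) = 1/(316*332) = 1/104912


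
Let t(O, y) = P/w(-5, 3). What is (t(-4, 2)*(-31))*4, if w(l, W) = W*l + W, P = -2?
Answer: -62/3 ≈ -20.667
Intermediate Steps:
w(l, W) = W + W*l
t(O, y) = ⅙ (t(O, y) = -2*1/(3*(1 - 5)) = -2/(3*(-4)) = -2/(-12) = -2*(-1/12) = ⅙)
(t(-4, 2)*(-31))*4 = ((⅙)*(-31))*4 = -31/6*4 = -62/3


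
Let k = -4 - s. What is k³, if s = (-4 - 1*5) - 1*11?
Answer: 4096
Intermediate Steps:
s = -20 (s = (-4 - 5) - 11 = -9 - 11 = -20)
k = 16 (k = -4 - 1*(-20) = -4 + 20 = 16)
k³ = 16³ = 4096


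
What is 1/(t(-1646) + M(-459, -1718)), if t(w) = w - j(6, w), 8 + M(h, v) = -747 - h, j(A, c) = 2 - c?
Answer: -1/3590 ≈ -0.00027855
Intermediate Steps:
M(h, v) = -755 - h (M(h, v) = -8 + (-747 - h) = -755 - h)
t(w) = -2 + 2*w (t(w) = w - (2 - w) = w + (-2 + w) = -2 + 2*w)
1/(t(-1646) + M(-459, -1718)) = 1/((-2 + 2*(-1646)) + (-755 - 1*(-459))) = 1/((-2 - 3292) + (-755 + 459)) = 1/(-3294 - 296) = 1/(-3590) = -1/3590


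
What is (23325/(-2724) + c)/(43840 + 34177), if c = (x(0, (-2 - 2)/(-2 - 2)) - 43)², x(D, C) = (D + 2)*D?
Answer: 1671117/70839436 ≈ 0.023590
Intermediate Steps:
x(D, C) = D*(2 + D) (x(D, C) = (2 + D)*D = D*(2 + D))
c = 1849 (c = (0*(2 + 0) - 43)² = (0*2 - 43)² = (0 - 43)² = (-43)² = 1849)
(23325/(-2724) + c)/(43840 + 34177) = (23325/(-2724) + 1849)/(43840 + 34177) = (23325*(-1/2724) + 1849)/78017 = (-7775/908 + 1849)*(1/78017) = (1671117/908)*(1/78017) = 1671117/70839436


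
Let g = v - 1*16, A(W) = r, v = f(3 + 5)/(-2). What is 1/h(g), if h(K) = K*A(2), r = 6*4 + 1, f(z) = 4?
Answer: -1/450 ≈ -0.0022222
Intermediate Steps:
v = -2 (v = 4/(-2) = 4*(-1/2) = -2)
r = 25 (r = 24 + 1 = 25)
A(W) = 25
g = -18 (g = -2 - 1*16 = -2 - 16 = -18)
h(K) = 25*K (h(K) = K*25 = 25*K)
1/h(g) = 1/(25*(-18)) = 1/(-450) = -1/450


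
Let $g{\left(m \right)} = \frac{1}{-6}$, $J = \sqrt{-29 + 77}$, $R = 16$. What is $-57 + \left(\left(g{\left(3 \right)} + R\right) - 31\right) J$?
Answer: $-57 - \frac{182 \sqrt{3}}{3} \approx -162.08$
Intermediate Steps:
$J = 4 \sqrt{3}$ ($J = \sqrt{48} = 4 \sqrt{3} \approx 6.9282$)
$g{\left(m \right)} = - \frac{1}{6}$
$-57 + \left(\left(g{\left(3 \right)} + R\right) - 31\right) J = -57 + \left(\left(- \frac{1}{6} + 16\right) - 31\right) 4 \sqrt{3} = -57 + \left(\frac{95}{6} - 31\right) 4 \sqrt{3} = -57 - \frac{91 \cdot 4 \sqrt{3}}{6} = -57 - \frac{182 \sqrt{3}}{3}$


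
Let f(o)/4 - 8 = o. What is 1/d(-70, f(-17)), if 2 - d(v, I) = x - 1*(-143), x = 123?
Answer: -1/264 ≈ -0.0037879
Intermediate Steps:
f(o) = 32 + 4*o
d(v, I) = -264 (d(v, I) = 2 - (123 - 1*(-143)) = 2 - (123 + 143) = 2 - 1*266 = 2 - 266 = -264)
1/d(-70, f(-17)) = 1/(-264) = -1/264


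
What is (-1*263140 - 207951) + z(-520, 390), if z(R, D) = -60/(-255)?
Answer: -8008543/17 ≈ -4.7109e+5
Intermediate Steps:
z(R, D) = 4/17 (z(R, D) = -60*(-1/255) = 4/17)
(-1*263140 - 207951) + z(-520, 390) = (-1*263140 - 207951) + 4/17 = (-263140 - 207951) + 4/17 = -471091 + 4/17 = -8008543/17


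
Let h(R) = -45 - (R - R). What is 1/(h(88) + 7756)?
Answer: 1/7711 ≈ 0.00012968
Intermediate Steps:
h(R) = -45 (h(R) = -45 - 1*0 = -45 + 0 = -45)
1/(h(88) + 7756) = 1/(-45 + 7756) = 1/7711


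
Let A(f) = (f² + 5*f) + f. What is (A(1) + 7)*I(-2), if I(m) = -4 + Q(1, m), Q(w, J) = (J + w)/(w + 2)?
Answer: -182/3 ≈ -60.667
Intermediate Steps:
Q(w, J) = (J + w)/(2 + w)
A(f) = f² + 6*f
I(m) = -11/3 + m/3 (I(m) = -4 + (m + 1)/(2 + 1) = -4 + (1 + m)/3 = -4 + (⅓ + m/3) = -11/3 + m/3)
(A(1) + 7)*I(-2) = (1*(6 + 1) + 7)*(-11/3 + (⅓)*(-2)) = (1*7 + 7)*(-11/3 - ⅔) = (7 + 7)*(-13/3) = 14*(-13/3) = -182/3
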